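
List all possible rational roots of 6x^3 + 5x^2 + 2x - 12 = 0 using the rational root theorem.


Rational root theorem: possible roots are ±p/q where:
  p divides the constant term (-12): p ∈ {1, 2, 3, 4, 6, 12}
  q divides the leading coefficient (6): q ∈ {1, 2, 3, 6}

All possible rational roots: -12, -6, -4, -3, -2, -3/2, -4/3, -1, -2/3, -1/2, -1/3, -1/6, 1/6, 1/3, 1/2, 2/3, 1, 4/3, 3/2, 2, 3, 4, 6, 12

-12, -6, -4, -3, -2, -3/2, -4/3, -1, -2/3, -1/2, -1/3, -1/6, 1/6, 1/3, 1/2, 2/3, 1, 4/3, 3/2, 2, 3, 4, 6, 12


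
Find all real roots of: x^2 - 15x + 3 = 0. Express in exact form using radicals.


Using the quadratic formula: x = (-b ± sqrt(b^2 - 4ac)) / (2a)
Here a = 1, b = -15, c = 3
Discriminant = b^2 - 4ac = (-15)^2 - 4(1)(3) = 225 - 12 = 213
Since discriminant = 213 > 0, there are two real roots.
x = (15 ± sqrt(213)) / 2
Numerically: x ≈ 14.7973 or x ≈ 0.2027

x = (15 + sqrt(213)) / 2 or x = (15 - sqrt(213)) / 2


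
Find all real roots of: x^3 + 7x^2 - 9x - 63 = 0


Let p(x) = x^3 + 7x^2 - 9x - 63. By the rational root theorem (leading coefficient 1), any rational root is an integer divisor of 63: try ±1, ±2, ... in turn.
Test x = 1: value = -64 ≠ 0.
Test x = -1: value = -48 ≠ 0.
Test x = 3: value = 0 ✓, so (x - 3) is a factor.
Synthetic division by (x - 3): bring down 1; 1(3) + 7 = 10; 10(3) - 9 = 21; 21(3) - 63 = 0 → quotient x^2 + 10x + 21, remainder 0.
Solve the quadratic x^2 + 10x + 21 = 0: discriminant = 10^2 - 4(1)(21) = 100 - 84 = 16.
sqrt(16) = 4, so x = (-10 ± 4)/2: x = -3 or x = -7.

x = -7, x = -3, x = 3


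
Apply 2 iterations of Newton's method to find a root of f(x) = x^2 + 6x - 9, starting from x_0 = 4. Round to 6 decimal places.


Newton's method: x_(n+1) = x_n - f(x_n)/f'(x_n)
f(x) = x^2 + 6x - 9
f'(x) = 2x + 6

Iteration 1:
  f(4.000000) = 31.000000
  f'(4.000000) = 14.000000
  x_1 = 4.000000 - (31.000000)/(14.000000) = 1.785714

Iteration 2:
  f(1.785714) = 4.903061
  f'(1.785714) = 9.571429
  x_2 = 1.785714 - (4.903061)/(9.571429) = 1.273454

x_2 = 1.273454


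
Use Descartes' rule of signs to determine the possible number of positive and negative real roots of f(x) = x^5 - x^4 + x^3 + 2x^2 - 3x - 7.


Descartes' rule of signs:

For positive roots, count sign changes in f(x) = x^5 - x^4 + x^3 + 2x^2 - 3x - 7:
Signs of coefficients: +, -, +, +, -, -
Number of sign changes: 3
Possible positive real roots: 3, 1

For negative roots, examine f(-x) = -x^5 - x^4 - x^3 + 2x^2 + 3x - 7:
Signs of coefficients: -, -, -, +, +, -
Number of sign changes: 2
Possible negative real roots: 2, 0

Positive roots: 3 or 1; Negative roots: 2 or 0


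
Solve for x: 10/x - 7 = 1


Subtract -7 from both sides: 10/x = 8
Multiply both sides by x: 10 = 8 * x
Divide by 8: x = 5/4

x = 5/4


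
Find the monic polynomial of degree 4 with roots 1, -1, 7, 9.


A monic polynomial with roots 1, -1, 7, 9 is:
p(x) = (x - 1)(x + 1)(x - 7)(x - 9)
After multiplying by (x - 1): x - 1
After multiplying by (x + 1): x^2 - 1
After multiplying by (x - 7): x^3 - 7x^2 - x + 7
After multiplying by (x - 9): x^4 - 16x^3 + 62x^2 + 16x - 63

x^4 - 16x^3 + 62x^2 + 16x - 63


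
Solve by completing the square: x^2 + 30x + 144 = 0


Start: x^2 + 30x + 144 = 0
Move constant: x^2 + 30x = -144
Half of 30 is 15, squared is 225
Add 225 to both sides: x^2 + 30x + 225 = 81
(x + 15)^2 = 81
x + 15 = ±9
x = -15 + 9 = -6 or x = -15 - 9 = -24

x = -24, x = -6


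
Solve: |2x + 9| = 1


An absolute value equation |expr| = 1 gives two cases:
Case 1: 2x + 9 = 1
  2x = -8, so x = -4
Case 2: 2x + 9 = -1
  2x = -10, so x = -5

x = -5, x = -4


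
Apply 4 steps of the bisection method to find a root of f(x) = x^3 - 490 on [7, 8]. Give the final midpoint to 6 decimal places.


f(x) = x^3 - 490
f(7) = -147 < 0
f(8) = 22 > 0

Step 1: midpoint = (7.000000 + 8.000000)/2 = 7.500000
  f(7.500000) = -68.125000
  f(mid) < 0, so root is in [7.500000, 8.000000]

Step 2: midpoint = (7.500000 + 8.000000)/2 = 7.750000
  f(7.750000) = -24.515625
  f(mid) < 0, so root is in [7.750000, 8.000000]

Step 3: midpoint = (7.750000 + 8.000000)/2 = 7.875000
  f(7.875000) = -1.626953
  f(mid) < 0, so root is in [7.875000, 8.000000]

Step 4: midpoint = (7.875000 + 8.000000)/2 = 7.937500
  f(7.937500) = 10.093506
  f(mid) > 0, so root is in [7.875000, 7.937500]

midpoint = 7.937500


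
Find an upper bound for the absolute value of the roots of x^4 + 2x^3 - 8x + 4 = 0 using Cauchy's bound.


Cauchy's bound: all roots r satisfy |r| <= 1 + max(|a_i/a_n|) for i = 0,...,n-1
where a_n is the leading coefficient.

Coefficients: [1, 2, 0, -8, 4]
Leading coefficient a_n = 1
Ratios |a_i/a_n|: 2, 0, 8, 4
Maximum ratio: 8
Cauchy's bound: |r| <= 1 + 8 = 9

Upper bound = 9


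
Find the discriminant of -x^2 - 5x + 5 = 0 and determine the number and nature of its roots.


For ax^2 + bx + c = 0, discriminant D = b^2 - 4ac
Here a = -1, b = -5, c = 5
D = (-5)^2 - 4(-1)(5) = 25 + 20 = 45

D = 45 > 0 but not a perfect square
The equation has 2 distinct real irrational roots.

Discriminant = 45, 2 distinct real irrational roots


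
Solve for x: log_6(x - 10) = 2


Convert to exponential form: x - 10 = 6^2 = 36
x = 36 + 10 = 46
Check: log_6(46 - 10) = log_6(36) = log_6(36) = 2 ✓

x = 46


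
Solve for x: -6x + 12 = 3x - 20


Starting with: -6x + 12 = 3x - 20
Move all x terms to left: (-6 - 3)x = -20 - 12
Simplify: -9x = -32
Divide both sides by -9: x = 32/9

x = 32/9


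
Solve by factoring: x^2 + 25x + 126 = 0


We need two numbers that multiply to 126 and add to 25.
Those numbers are 7 and 18 (since 7 * 18 = 126 and 7 + 18 = 25).
So x^2 + 25x + 126 = (x + 7)(x + 18) = 0
Setting each factor to zero: x = -7 or x = -18

x = -18, x = -7


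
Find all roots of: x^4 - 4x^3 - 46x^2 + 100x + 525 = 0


Let p(x) = x^4 - 4x^3 - 46x^2 + 100x + 525. By the rational root theorem (leading coefficient 1), any rational root is an integer divisor of 525: try ±1, ±2, ... in turn.
Test x = 1: value = 576 ≠ 0.
Test x = -1: value = 384 ≠ 0.
Test x = 3: value = 384 ≠ 0.
Test x = -3: value = 0 ✓, so (x + 3) is a factor.
Synthetic division by (x + 3): bring down 1; 1(-3) - 4 = -7; (-7)(-3) - 46 = -25; (-25)(-3) + 100 = 175; 175(-3) + 525 = 0 → quotient x^3 - 7x^2 - 25x + 175, remainder 0.
Continue with the quotient x^3 - 7x^2 - 25x + 175 (candidates must divide 175).
Test x = 5: value = 0 ✓, so (x - 5) is a factor.
Synthetic division by (x - 5): bring down 1; 1(5) - 7 = -2; (-2)(5) - 25 = -35; (-35)(5) + 175 = 0 → quotient x^2 - 2x - 35, remainder 0.
Solve the quadratic x^2 - 2x - 35 = 0: discriminant = (-2)^2 - 4(1)(-35) = 4 + 140 = 144.
sqrt(144) = 12, so x = (2 ± 12)/2: x = 7 or x = -5.
Collecting all roots found:

x = -5, x = -3, x = 5, x = 7


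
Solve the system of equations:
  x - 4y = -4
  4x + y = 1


Using Cramer's rule:
Determinant D = (1)(1) - (4)(-4) = 1 + 16 = 17
Dx = (-4)(1) - (1)(-4) = -4 + 4 = 0
Dy = (1)(1) - (4)(-4) = 1 + 16 = 17
x = Dx/D = 0/17 = 0
y = Dy/D = 17/17 = 1

x = 0, y = 1


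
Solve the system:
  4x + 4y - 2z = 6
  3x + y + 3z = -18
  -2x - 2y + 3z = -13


Using Cramer's rule. Expand each determinant along the first row.
D  = 4*[1*3 - 3*(-2)] - 4*[3*3 - 3*(-2)] + (-2)*[3*(-2) - 1*(-2)]
  = 4*(9) - 4*(15) + (-2)*(-4) = -16
Dx = 6*[1*3 - 3*(-2)] - 4*[(-18)*3 - 3*(-13)] + (-2)*[(-18)*(-2) - 1*(-13)]
  = 6*(9) - 4*(-15) + (-2)*(49) = 16
Dy = 4*[(-18)*3 - 3*(-13)] - 6*[3*3 - 3*(-2)] + (-2)*[3*(-13) - (-18)*(-2)]
  = 4*(-15) - 6*(15) + (-2)*(-75) = 0
Dz = 4*[1*(-13) - (-18)*(-2)] - 4*[3*(-13) - (-18)*(-2)] + 6*[3*(-2) - 1*(-2)]
  = 4*(-49) - 4*(-75) + 6*(-4) = 80
x = Dx/D = 16/-16 = -1, y = Dy/D = 0/-16 = 0, z = Dz/D = 80/-16 = -5
Check eq1: (4)(-1) + (4)(0) + (-2)(-5) = 6 = 6 ✓
Check eq2: (3)(-1) + (1)(0) + (3)(-5) = -18 = -18 ✓
Check eq3: (-2)(-1) + (-2)(0) + (3)(-5) = -13 = -13 ✓

x = -1, y = 0, z = -5


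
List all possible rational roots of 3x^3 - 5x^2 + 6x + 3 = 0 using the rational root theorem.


Rational root theorem: possible roots are ±p/q where:
  p divides the constant term (3): p ∈ {1, 3}
  q divides the leading coefficient (3): q ∈ {1, 3}

All possible rational roots: -3, -1, -1/3, 1/3, 1, 3

-3, -1, -1/3, 1/3, 1, 3


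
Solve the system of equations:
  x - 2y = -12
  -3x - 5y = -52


Using Cramer's rule:
Determinant D = (1)(-5) - (-3)(-2) = -5 - 6 = -11
Dx = (-12)(-5) - (-52)(-2) = 60 - 104 = -44
Dy = (1)(-52) - (-3)(-12) = -52 - 36 = -88
x = Dx/D = -44/-11 = 4
y = Dy/D = -88/-11 = 8

x = 4, y = 8


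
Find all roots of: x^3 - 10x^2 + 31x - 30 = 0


Let p(x) = x^3 - 10x^2 + 31x - 30. By the rational root theorem (leading coefficient 1), any rational root is an integer divisor of 30: try ±1, ±2, ... in turn.
Test x = 1: value = -8 ≠ 0.
Test x = -1: value = -72 ≠ 0.
Test x = 2: value = 0 ✓, so (x - 2) is a factor.
Synthetic division by (x - 2): bring down 1; 1(2) - 10 = -8; (-8)(2) + 31 = 15; 15(2) - 30 = 0 → quotient x^2 - 8x + 15, remainder 0.
Solve the quadratic x^2 - 8x + 15 = 0: discriminant = (-8)^2 - 4(1)(15) = 64 - 60 = 4.
sqrt(4) = 2, so x = (8 ± 2)/2: x = 5 or x = 3.
Collecting all roots found:

x = 2, x = 3, x = 5


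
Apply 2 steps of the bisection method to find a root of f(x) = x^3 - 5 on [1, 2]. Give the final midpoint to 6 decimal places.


f(x) = x^3 - 5
f(1) = -4 < 0
f(2) = 3 > 0

Step 1: midpoint = (1.000000 + 2.000000)/2 = 1.500000
  f(1.500000) = -1.625000
  f(mid) < 0, so root is in [1.500000, 2.000000]

Step 2: midpoint = (1.500000 + 2.000000)/2 = 1.750000
  f(1.750000) = 0.359375
  f(mid) > 0, so root is in [1.500000, 1.750000]

midpoint = 1.750000


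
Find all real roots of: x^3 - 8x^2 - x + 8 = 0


Let p(x) = x^3 - 8x^2 - x + 8. By the rational root theorem (leading coefficient 1), any rational root is an integer divisor of 8: try ±1, ±2, ... in turn.
Test x = 1: value = 0 ✓, so (x - 1) is a factor.
Synthetic division by (x - 1): bring down 1; 1(1) - 8 = -7; (-7)(1) - 1 = -8; (-8)(1) + 8 = 0 → quotient x^2 - 7x - 8, remainder 0.
Solve the quadratic x^2 - 7x - 8 = 0: discriminant = (-7)^2 - 4(1)(-8) = 49 + 32 = 81.
sqrt(81) = 9, so x = (7 ± 9)/2: x = 8 or x = -1.

x = -1, x = 1, x = 8


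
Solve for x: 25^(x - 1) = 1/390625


Express both sides with the same base.
1/390625 = 25^(-4)
Since the bases match, equate exponents: x - 1 = -4
So x = -4 - (-1) = -3

x = -3


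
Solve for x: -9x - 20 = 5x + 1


Starting with: -9x - 20 = 5x + 1
Move all x terms to left: (-9 - 5)x = 1 + 20
Simplify: -14x = 21
Divide both sides by -14: x = -3/2

x = -3/2


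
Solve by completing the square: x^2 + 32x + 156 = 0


Start: x^2 + 32x + 156 = 0
Move constant: x^2 + 32x = -156
Half of 32 is 16, squared is 256
Add 256 to both sides: x^2 + 32x + 256 = 100
(x + 16)^2 = 100
x + 16 = ±10
x = -16 + 10 = -6 or x = -16 - 10 = -26

x = -26, x = -6


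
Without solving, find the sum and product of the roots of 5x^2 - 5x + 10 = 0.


By Vieta's formulas for ax^2 + bx + c = 0:
  Sum of roots = -b/a
  Product of roots = c/a

Here a = 5, b = -5, c = 10
Sum = -(-5)/5 = 1
Product = 10/5 = 2

Sum = 1, Product = 2


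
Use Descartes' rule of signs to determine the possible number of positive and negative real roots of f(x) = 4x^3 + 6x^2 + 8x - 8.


Descartes' rule of signs:

For positive roots, count sign changes in f(x) = 4x^3 + 6x^2 + 8x - 8:
Signs of coefficients: +, +, +, -
Number of sign changes: 1
Possible positive real roots: 1

For negative roots, examine f(-x) = -4x^3 + 6x^2 - 8x - 8:
Signs of coefficients: -, +, -, -
Number of sign changes: 2
Possible negative real roots: 2, 0

Positive roots: 1; Negative roots: 2 or 0


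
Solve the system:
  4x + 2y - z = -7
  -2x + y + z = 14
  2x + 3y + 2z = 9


Using Cramer's rule. Expand each determinant along the first row.
D  = 4*[1*2 - 1*3] - 2*[(-2)*2 - 1*2] + (-1)*[(-2)*3 - 1*2]
  = 4*(-1) - 2*(-6) + (-1)*(-8) = 16
Dx = (-7)*[1*2 - 1*3] - 2*[14*2 - 1*9] + (-1)*[14*3 - 1*9]
  = (-7)*(-1) - 2*(19) + (-1)*(33) = -64
Dy = 4*[14*2 - 1*9] - (-7)*[(-2)*2 - 1*2] + (-1)*[(-2)*9 - 14*2]
  = 4*(19) - (-7)*(-6) + (-1)*(-46) = 80
Dz = 4*[1*9 - 14*3] - 2*[(-2)*9 - 14*2] + (-7)*[(-2)*3 - 1*2]
  = 4*(-33) - 2*(-46) + (-7)*(-8) = 16
x = Dx/D = -64/16 = -4, y = Dy/D = 80/16 = 5, z = Dz/D = 16/16 = 1
Check eq1: (4)(-4) + (2)(5) + (-1)(1) = -7 = -7 ✓
Check eq2: (-2)(-4) + (1)(5) + (1)(1) = 14 = 14 ✓
Check eq3: (2)(-4) + (3)(5) + (2)(1) = 9 = 9 ✓

x = -4, y = 5, z = 1


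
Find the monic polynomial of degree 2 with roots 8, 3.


A monic polynomial with roots 8, 3 is:
p(x) = (x - 8)(x - 3)
After multiplying by (x - 8): x - 8
After multiplying by (x - 3): x^2 - 11x + 24

x^2 - 11x + 24


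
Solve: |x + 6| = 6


An absolute value equation |expr| = 6 gives two cases:
Case 1: x + 6 = 6
  x = 0, so x = 0
Case 2: x + 6 = -6
  x = -12, so x = -12

x = -12, x = 0


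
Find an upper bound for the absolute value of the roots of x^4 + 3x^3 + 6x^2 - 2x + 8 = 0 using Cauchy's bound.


Cauchy's bound: all roots r satisfy |r| <= 1 + max(|a_i/a_n|) for i = 0,...,n-1
where a_n is the leading coefficient.

Coefficients: [1, 3, 6, -2, 8]
Leading coefficient a_n = 1
Ratios |a_i/a_n|: 3, 6, 2, 8
Maximum ratio: 8
Cauchy's bound: |r| <= 1 + 8 = 9

Upper bound = 9


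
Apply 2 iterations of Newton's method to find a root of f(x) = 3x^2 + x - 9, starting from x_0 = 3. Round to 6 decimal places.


Newton's method: x_(n+1) = x_n - f(x_n)/f'(x_n)
f(x) = 3x^2 + x - 9
f'(x) = 6x + 1

Iteration 1:
  f(3.000000) = 21.000000
  f'(3.000000) = 19.000000
  x_1 = 3.000000 - (21.000000)/(19.000000) = 1.894737

Iteration 2:
  f(1.894737) = 3.664820
  f'(1.894737) = 12.368421
  x_2 = 1.894737 - (3.664820)/(12.368421) = 1.598432

x_2 = 1.598432


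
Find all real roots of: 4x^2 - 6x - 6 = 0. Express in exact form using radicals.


Using the quadratic formula: x = (-b ± sqrt(b^2 - 4ac)) / (2a)
Here a = 4, b = -6, c = -6
Discriminant = b^2 - 4ac = (-6)^2 - 4(4)(-6) = 36 + 96 = 132
Since discriminant = 132 > 0, there are two real roots.
x = (6 ± 2*sqrt(33)) / 8
Simplifying: x = (3 ± sqrt(33)) / 4
Numerically: x ≈ 2.1861 or x ≈ -0.6861

x = (3 + sqrt(33)) / 4 or x = (3 - sqrt(33)) / 4


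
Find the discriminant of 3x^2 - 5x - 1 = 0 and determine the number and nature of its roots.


For ax^2 + bx + c = 0, discriminant D = b^2 - 4ac
Here a = 3, b = -5, c = -1
D = (-5)^2 - 4(3)(-1) = 25 + 12 = 37

D = 37 > 0 but not a perfect square
The equation has 2 distinct real irrational roots.

Discriminant = 37, 2 distinct real irrational roots


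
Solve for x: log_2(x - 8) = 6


Convert to exponential form: x - 8 = 2^6 = 64
x = 64 + 8 = 72
Check: log_2(72 - 8) = log_2(64) = log_2(64) = 6 ✓

x = 72


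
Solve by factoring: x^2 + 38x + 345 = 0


We need two numbers that multiply to 345 and add to 38.
Those numbers are 15 and 23 (since 15 * 23 = 345 and 15 + 23 = 38).
So x^2 + 38x + 345 = (x + 15)(x + 23) = 0
Setting each factor to zero: x = -15 or x = -23

x = -23, x = -15


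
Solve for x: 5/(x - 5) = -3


Multiply both sides by (x - 5): 5 = -3(x - 5)
Distribute: 5 = -3x + 15
-3x = 5 - 15 = -10
x = 10/3

x = 10/3


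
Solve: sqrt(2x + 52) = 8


Square both sides: 2x + 52 = 8^2 = 64
2x = 64 - 52 = 12
x = 6
Check: sqrt(2*6 + 52) = sqrt(64) = 8 ✓

x = 6


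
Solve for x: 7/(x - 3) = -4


Multiply both sides by (x - 3): 7 = -4(x - 3)
Distribute: 7 = -4x + 12
-4x = 7 - 12 = -5
x = 5/4

x = 5/4


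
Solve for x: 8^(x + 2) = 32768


Express both sides with the same base.
32768 = 8^5
Since the bases match, equate exponents: x + 2 = 5
So x = 5 - (2) = 3

x = 3


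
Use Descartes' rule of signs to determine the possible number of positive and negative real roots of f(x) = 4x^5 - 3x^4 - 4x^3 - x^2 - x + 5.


Descartes' rule of signs:

For positive roots, count sign changes in f(x) = 4x^5 - 3x^4 - 4x^3 - x^2 - x + 5:
Signs of coefficients: +, -, -, -, -, +
Number of sign changes: 2
Possible positive real roots: 2, 0

For negative roots, examine f(-x) = -4x^5 - 3x^4 + 4x^3 - x^2 + x + 5:
Signs of coefficients: -, -, +, -, +, +
Number of sign changes: 3
Possible negative real roots: 3, 1

Positive roots: 2 or 0; Negative roots: 3 or 1


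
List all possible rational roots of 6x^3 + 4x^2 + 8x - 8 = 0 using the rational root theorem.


Rational root theorem: possible roots are ±p/q where:
  p divides the constant term (-8): p ∈ {1, 2, 4, 8}
  q divides the leading coefficient (6): q ∈ {1, 2, 3, 6}

All possible rational roots: -8, -4, -8/3, -2, -4/3, -1, -2/3, -1/2, -1/3, -1/6, 1/6, 1/3, 1/2, 2/3, 1, 4/3, 2, 8/3, 4, 8

-8, -4, -8/3, -2, -4/3, -1, -2/3, -1/2, -1/3, -1/6, 1/6, 1/3, 1/2, 2/3, 1, 4/3, 2, 8/3, 4, 8


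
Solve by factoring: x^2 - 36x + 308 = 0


We need two numbers that multiply to 308 and add to -36.
Those numbers are -22 and -14 (since (-22) * (-14) = 308 and (-22) + (-14) = -36).
So x^2 - 36x + 308 = (x - 22)(x - 14) = 0
Setting each factor to zero: x = 22 or x = 14

x = 14, x = 22


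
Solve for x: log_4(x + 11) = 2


Convert to exponential form: x + 11 = 4^2 = 16
x = 16 - 11 = 5
Check: log_4(5 + 11) = log_4(16) = log_4(16) = 2 ✓

x = 5


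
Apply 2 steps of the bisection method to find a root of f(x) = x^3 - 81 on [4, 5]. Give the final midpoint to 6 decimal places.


f(x) = x^3 - 81
f(4) = -17 < 0
f(5) = 44 > 0

Step 1: midpoint = (4.000000 + 5.000000)/2 = 4.500000
  f(4.500000) = 10.125000
  f(mid) > 0, so root is in [4.000000, 4.500000]

Step 2: midpoint = (4.000000 + 4.500000)/2 = 4.250000
  f(4.250000) = -4.234375
  f(mid) < 0, so root is in [4.250000, 4.500000]

midpoint = 4.250000


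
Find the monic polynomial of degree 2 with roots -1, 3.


A monic polynomial with roots -1, 3 is:
p(x) = (x + 1)(x - 3)
After multiplying by (x + 1): x + 1
After multiplying by (x - 3): x^2 - 2x - 3

x^2 - 2x - 3


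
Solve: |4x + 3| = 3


An absolute value equation |expr| = 3 gives two cases:
Case 1: 4x + 3 = 3
  4x = 0, so x = 0
Case 2: 4x + 3 = -3
  4x = -6, so x = -3/2

x = -3/2, x = 0


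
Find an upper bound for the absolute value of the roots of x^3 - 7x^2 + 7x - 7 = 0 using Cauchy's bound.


Cauchy's bound: all roots r satisfy |r| <= 1 + max(|a_i/a_n|) for i = 0,...,n-1
where a_n is the leading coefficient.

Coefficients: [1, -7, 7, -7]
Leading coefficient a_n = 1
Ratios |a_i/a_n|: 7, 7, 7
Maximum ratio: 7
Cauchy's bound: |r| <= 1 + 7 = 8

Upper bound = 8


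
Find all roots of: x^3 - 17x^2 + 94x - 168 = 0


Let p(x) = x^3 - 17x^2 + 94x - 168. By the rational root theorem (leading coefficient 1), any rational root is an integer divisor of 168: try ±1, ±2, ... in turn.
Test x = 1: value = -90 ≠ 0.
Test x = -1: value = -280 ≠ 0.
Test x = 2: value = -40 ≠ 0.
Test x = -2: value = -432 ≠ 0.
Test x = 3: value = -12 ≠ 0.
Test x = -3: value = -630 ≠ 0.
Test x = 4: value = 0 ✓, so (x - 4) is a factor.
Synthetic division by (x - 4): bring down 1; 1(4) - 17 = -13; (-13)(4) + 94 = 42; 42(4) - 168 = 0 → quotient x^2 - 13x + 42, remainder 0.
Solve the quadratic x^2 - 13x + 42 = 0: discriminant = (-13)^2 - 4(1)(42) = 169 - 168 = 1.
sqrt(1) = 1, so x = (13 ± 1)/2: x = 7 or x = 6.
Collecting all roots found:

x = 4, x = 6, x = 7


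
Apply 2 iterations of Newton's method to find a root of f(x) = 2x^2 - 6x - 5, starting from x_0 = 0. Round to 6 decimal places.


Newton's method: x_(n+1) = x_n - f(x_n)/f'(x_n)
f(x) = 2x^2 - 6x - 5
f'(x) = 4x - 6

Iteration 1:
  f(0.000000) = -5.000000
  f'(0.000000) = -6.000000
  x_1 = 0.000000 - (-5.000000)/(-6.000000) = -0.833333

Iteration 2:
  f(-0.833333) = 1.388889
  f'(-0.833333) = -9.333333
  x_2 = -0.833333 - (1.388889)/(-9.333333) = -0.684524

x_2 = -0.684524


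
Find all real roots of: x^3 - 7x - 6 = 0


Let p(x) = x^3 - 7x - 6. By the rational root theorem (leading coefficient 1), any rational root is an integer divisor of 6: try ±1, ±2, ... in turn.
Test x = 1: value = -12 ≠ 0.
Test x = -1: value = 0 ✓, so (x + 1) is a factor.
Synthetic division by (x + 1): bring down 1; 1(-1) + 0 = -1; (-1)(-1) - 7 = -6; (-6)(-1) - 6 = 0 → quotient x^2 - x - 6, remainder 0.
Solve the quadratic x^2 - x - 6 = 0: discriminant = (-1)^2 - 4(1)(-6) = 1 + 24 = 25.
sqrt(25) = 5, so x = (1 ± 5)/2: x = 3 or x = -2.

x = -2, x = -1, x = 3


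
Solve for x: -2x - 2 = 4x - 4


Starting with: -2x - 2 = 4x - 4
Move all x terms to left: (-2 - 4)x = -4 + 2
Simplify: -6x = -2
Divide both sides by -6: x = 1/3

x = 1/3


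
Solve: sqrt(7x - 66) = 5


Square both sides: 7x - 66 = 5^2 = 25
7x = 25 + 66 = 91
x = 13
Check: sqrt(7*13 - 66) = sqrt(25) = 5 ✓

x = 13


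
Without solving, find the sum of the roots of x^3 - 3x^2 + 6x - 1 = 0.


By Vieta's formulas for x^3 + bx^2 + cx + d = 0:
  r1 + r2 + r3 = -b/a = 3
  r1*r2 + r1*r3 + r2*r3 = c/a = 6
  r1*r2*r3 = -d/a = 1


Sum = 3


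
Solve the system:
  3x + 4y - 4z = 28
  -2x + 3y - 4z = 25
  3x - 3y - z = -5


Using Cramer's rule. Expand each determinant along the first row.
D  = 3*[3*(-1) - (-4)*(-3)] - 4*[(-2)*(-1) - (-4)*3] + (-4)*[(-2)*(-3) - 3*3]
  = 3*(-15) - 4*(14) + (-4)*(-3) = -89
Dx = 28*[3*(-1) - (-4)*(-3)] - 4*[25*(-1) - (-4)*(-5)] + (-4)*[25*(-3) - 3*(-5)]
  = 28*(-15) - 4*(-45) + (-4)*(-60) = 0
Dy = 3*[25*(-1) - (-4)*(-5)] - 28*[(-2)*(-1) - (-4)*3] + (-4)*[(-2)*(-5) - 25*3]
  = 3*(-45) - 28*(14) + (-4)*(-65) = -267
Dz = 3*[3*(-5) - 25*(-3)] - 4*[(-2)*(-5) - 25*3] + 28*[(-2)*(-3) - 3*3]
  = 3*(60) - 4*(-65) + 28*(-3) = 356
x = Dx/D = 0/-89 = 0, y = Dy/D = -267/-89 = 3, z = Dz/D = 356/-89 = -4
Check eq1: (3)(0) + (4)(3) + (-4)(-4) = 28 = 28 ✓
Check eq2: (-2)(0) + (3)(3) + (-4)(-4) = 25 = 25 ✓
Check eq3: (3)(0) + (-3)(3) + (-1)(-4) = -5 = -5 ✓

x = 0, y = 3, z = -4


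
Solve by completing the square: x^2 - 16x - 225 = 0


Start: x^2 - 16x - 225 = 0
Move constant: x^2 - 16x = 225
Half of -16 is -8, squared is 64
Add 64 to both sides: x^2 - 16x + 64 = 289
(x - 8)^2 = 289
x - 8 = ±17
x = 8 + 17 = 25 or x = 8 - 17 = -9

x = -9, x = 25


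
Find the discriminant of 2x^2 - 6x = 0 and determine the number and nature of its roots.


For ax^2 + bx + c = 0, discriminant D = b^2 - 4ac
Here a = 2, b = -6, c = 0
D = (-6)^2 - 4(2)(0) = 36 - 0 = 36

D = 36 > 0 and is a perfect square (sqrt = 6)
The equation has 2 distinct real rational roots.

Discriminant = 36, 2 distinct real rational roots


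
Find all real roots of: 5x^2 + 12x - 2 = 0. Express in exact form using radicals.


Using the quadratic formula: x = (-b ± sqrt(b^2 - 4ac)) / (2a)
Here a = 5, b = 12, c = -2
Discriminant = b^2 - 4ac = 12^2 - 4(5)(-2) = 144 + 40 = 184
Since discriminant = 184 > 0, there are two real roots.
x = (-12 ± 2*sqrt(46)) / 10
Simplifying: x = (-6 ± sqrt(46)) / 5
Numerically: x ≈ 0.1565 or x ≈ -2.5565

x = (-6 + sqrt(46)) / 5 or x = (-6 - sqrt(46)) / 5


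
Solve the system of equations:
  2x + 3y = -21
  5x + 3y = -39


Using Cramer's rule:
Determinant D = (2)(3) - (5)(3) = 6 - 15 = -9
Dx = (-21)(3) - (-39)(3) = -63 + 117 = 54
Dy = (2)(-39) - (5)(-21) = -78 + 105 = 27
x = Dx/D = 54/-9 = -6
y = Dy/D = 27/-9 = -3

x = -6, y = -3


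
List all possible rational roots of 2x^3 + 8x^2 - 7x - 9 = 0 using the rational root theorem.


Rational root theorem: possible roots are ±p/q where:
  p divides the constant term (-9): p ∈ {1, 3, 9}
  q divides the leading coefficient (2): q ∈ {1, 2}

All possible rational roots: -9, -9/2, -3, -3/2, -1, -1/2, 1/2, 1, 3/2, 3, 9/2, 9

-9, -9/2, -3, -3/2, -1, -1/2, 1/2, 1, 3/2, 3, 9/2, 9


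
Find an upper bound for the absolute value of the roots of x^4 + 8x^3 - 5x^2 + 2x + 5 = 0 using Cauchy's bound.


Cauchy's bound: all roots r satisfy |r| <= 1 + max(|a_i/a_n|) for i = 0,...,n-1
where a_n is the leading coefficient.

Coefficients: [1, 8, -5, 2, 5]
Leading coefficient a_n = 1
Ratios |a_i/a_n|: 8, 5, 2, 5
Maximum ratio: 8
Cauchy's bound: |r| <= 1 + 8 = 9

Upper bound = 9


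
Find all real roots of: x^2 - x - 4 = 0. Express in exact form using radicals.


Using the quadratic formula: x = (-b ± sqrt(b^2 - 4ac)) / (2a)
Here a = 1, b = -1, c = -4
Discriminant = b^2 - 4ac = (-1)^2 - 4(1)(-4) = 1 + 16 = 17
Since discriminant = 17 > 0, there are two real roots.
x = (1 ± sqrt(17)) / 2
Numerically: x ≈ 2.5616 or x ≈ -1.5616

x = (1 + sqrt(17)) / 2 or x = (1 - sqrt(17)) / 2


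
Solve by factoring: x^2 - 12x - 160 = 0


We need two numbers that multiply to -160 and add to -12.
Those numbers are 8 and -20 (since 8 * (-20) = -160 and 8 + (-20) = -12).
So x^2 - 12x - 160 = (x + 8)(x - 20) = 0
Setting each factor to zero: x = -8 or x = 20

x = -8, x = 20


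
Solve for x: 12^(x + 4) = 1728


Express both sides with the same base.
1728 = 12^3
Since the bases match, equate exponents: x + 4 = 3
So x = 3 - (4) = -1

x = -1


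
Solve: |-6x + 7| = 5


An absolute value equation |expr| = 5 gives two cases:
Case 1: -6x + 7 = 5
  -6x = -2, so x = 1/3
Case 2: -6x + 7 = -5
  -6x = -12, so x = 2

x = 1/3, x = 2


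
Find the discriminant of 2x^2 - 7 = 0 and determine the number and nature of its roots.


For ax^2 + bx + c = 0, discriminant D = b^2 - 4ac
Here a = 2, b = 0, c = -7
D = (0)^2 - 4(2)(-7) = 0 + 56 = 56

D = 56 > 0 but not a perfect square
The equation has 2 distinct real irrational roots.

Discriminant = 56, 2 distinct real irrational roots


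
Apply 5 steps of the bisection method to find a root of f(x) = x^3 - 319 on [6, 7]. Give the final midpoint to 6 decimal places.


f(x) = x^3 - 319
f(6) = -103 < 0
f(7) = 24 > 0

Step 1: midpoint = (6.000000 + 7.000000)/2 = 6.500000
  f(6.500000) = -44.375000
  f(mid) < 0, so root is in [6.500000, 7.000000]

Step 2: midpoint = (6.500000 + 7.000000)/2 = 6.750000
  f(6.750000) = -11.453125
  f(mid) < 0, so root is in [6.750000, 7.000000]

Step 3: midpoint = (6.750000 + 7.000000)/2 = 6.875000
  f(6.875000) = 5.951172
  f(mid) > 0, so root is in [6.750000, 6.875000]

Step 4: midpoint = (6.750000 + 6.875000)/2 = 6.812500
  f(6.812500) = -2.830811
  f(mid) < 0, so root is in [6.812500, 6.875000]

Step 5: midpoint = (6.812500 + 6.875000)/2 = 6.843750
  f(6.843750) = 1.540131
  f(mid) > 0, so root is in [6.812500, 6.843750]

midpoint = 6.843750


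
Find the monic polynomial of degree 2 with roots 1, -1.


A monic polynomial with roots 1, -1 is:
p(x) = (x - 1)(x + 1)
After multiplying by (x - 1): x - 1
After multiplying by (x + 1): x^2 - 1

x^2 - 1


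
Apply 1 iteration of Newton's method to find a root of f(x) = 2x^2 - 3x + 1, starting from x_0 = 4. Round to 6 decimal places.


Newton's method: x_(n+1) = x_n - f(x_n)/f'(x_n)
f(x) = 2x^2 - 3x + 1
f'(x) = 4x - 3

Iteration 1:
  f(4.000000) = 21.000000
  f'(4.000000) = 13.000000
  x_1 = 4.000000 - (21.000000)/(13.000000) = 2.384615

x_1 = 2.384615


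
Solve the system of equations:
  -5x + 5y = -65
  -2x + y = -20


Using Cramer's rule:
Determinant D = (-5)(1) - (-2)(5) = -5 + 10 = 5
Dx = (-65)(1) - (-20)(5) = -65 + 100 = 35
Dy = (-5)(-20) - (-2)(-65) = 100 - 130 = -30
x = Dx/D = 35/5 = 7
y = Dy/D = -30/5 = -6

x = 7, y = -6


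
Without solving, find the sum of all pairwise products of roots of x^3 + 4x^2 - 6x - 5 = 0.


By Vieta's formulas for x^3 + bx^2 + cx + d = 0:
  r1 + r2 + r3 = -b/a = -4
  r1*r2 + r1*r3 + r2*r3 = c/a = -6
  r1*r2*r3 = -d/a = 5


Sum of pairwise products = -6


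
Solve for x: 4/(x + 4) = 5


Multiply both sides by (x + 4): 4 = 5(x + 4)
Distribute: 4 = 5x + 20
5x = 4 - 20 = -16
x = -16/5

x = -16/5


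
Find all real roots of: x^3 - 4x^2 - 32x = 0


The constant term is 0, so x = 0 is a root. Factor out x:
  x(x^2 - 4x - 32) = 0
Solve the quadratic x^2 - 4x - 32 = 0: discriminant = (-4)^2 - 4(1)(-32) = 16 + 128 = 144.
sqrt(144) = 12, so x = (4 ± 12)/2: x = 8 or x = -4.

x = -4, x = 0, x = 8


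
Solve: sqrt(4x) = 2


Square both sides: 4x = 2^2 = 4
4x = 4 - 0 = 4
x = 1
Check: sqrt(4*1 + 0) = sqrt(4) = 2 ✓

x = 1


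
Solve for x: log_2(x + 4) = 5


Convert to exponential form: x + 4 = 2^5 = 32
x = 32 - 4 = 28
Check: log_2(28 + 4) = log_2(32) = log_2(32) = 5 ✓

x = 28


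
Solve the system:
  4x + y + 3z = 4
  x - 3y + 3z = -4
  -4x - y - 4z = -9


Using Cramer's rule. Expand each determinant along the first row.
D  = 4*[(-3)*(-4) - 3*(-1)] - 1*[1*(-4) - 3*(-4)] + 3*[1*(-1) - (-3)*(-4)]
  = 4*(15) - 1*(8) + 3*(-13) = 13
Dx = 4*[(-3)*(-4) - 3*(-1)] - 1*[(-4)*(-4) - 3*(-9)] + 3*[(-4)*(-1) - (-3)*(-9)]
  = 4*(15) - 1*(43) + 3*(-23) = -52
Dy = 4*[(-4)*(-4) - 3*(-9)] - 4*[1*(-4) - 3*(-4)] + 3*[1*(-9) - (-4)*(-4)]
  = 4*(43) - 4*(8) + 3*(-25) = 65
Dz = 4*[(-3)*(-9) - (-4)*(-1)] - 1*[1*(-9) - (-4)*(-4)] + 4*[1*(-1) - (-3)*(-4)]
  = 4*(23) - 1*(-25) + 4*(-13) = 65
x = Dx/D = -52/13 = -4, y = Dy/D = 65/13 = 5, z = Dz/D = 65/13 = 5
Check eq1: (4)(-4) + (1)(5) + (3)(5) = 4 = 4 ✓
Check eq2: (1)(-4) + (-3)(5) + (3)(5) = -4 = -4 ✓
Check eq3: (-4)(-4) + (-1)(5) + (-4)(5) = -9 = -9 ✓

x = -4, y = 5, z = 5


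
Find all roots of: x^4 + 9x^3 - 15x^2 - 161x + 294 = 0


Let p(x) = x^4 + 9x^3 - 15x^2 - 161x + 294. By the rational root theorem (leading coefficient 1), any rational root is an integer divisor of 294: try ±1, ±2, ... in turn.
Test x = 1: value = 128 ≠ 0.
Test x = -1: value = 432 ≠ 0.
Test x = 2: value = 0 ✓, so (x - 2) is a factor.
Synthetic division by (x - 2): bring down 1; 1(2) + 9 = 11; 11(2) - 15 = 7; 7(2) - 161 = -147; (-147)(2) + 294 = 0 → quotient x^3 + 11x^2 + 7x - 147, remainder 0.
Continue with the quotient x^3 + 11x^2 + 7x - 147 (candidates must divide 147).
Test x = 3: value = 0 ✓, so (x - 3) is a factor.
Synthetic division by (x - 3): bring down 1; 1(3) + 11 = 14; 14(3) + 7 = 49; 49(3) - 147 = 0 → quotient x^2 + 14x + 49, remainder 0.
Solve the quadratic x^2 + 14x + 49 = 0: discriminant = 14^2 - 4(1)(49) = 196 - 196 = 0.
Discriminant = 0, so a double root: x = -14/2 = -7.
Collecting all roots found:

x = -7 (multiplicity 2), x = 2, x = 3


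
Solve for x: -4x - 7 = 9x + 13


Starting with: -4x - 7 = 9x + 13
Move all x terms to left: (-4 - 9)x = 13 + 7
Simplify: -13x = 20
Divide both sides by -13: x = -20/13

x = -20/13


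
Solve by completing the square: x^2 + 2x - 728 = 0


Start: x^2 + 2x - 728 = 0
Move constant: x^2 + 2x = 728
Half of 2 is 1, squared is 1
Add 1 to both sides: x^2 + 2x + 1 = 729
(x + 1)^2 = 729
x + 1 = ±27
x = -1 + 27 = 26 or x = -1 - 27 = -28

x = -28, x = 26


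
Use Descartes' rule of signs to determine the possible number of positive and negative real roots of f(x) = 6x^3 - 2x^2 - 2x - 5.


Descartes' rule of signs:

For positive roots, count sign changes in f(x) = 6x^3 - 2x^2 - 2x - 5:
Signs of coefficients: +, -, -, -
Number of sign changes: 1
Possible positive real roots: 1

For negative roots, examine f(-x) = -6x^3 - 2x^2 + 2x - 5:
Signs of coefficients: -, -, +, -
Number of sign changes: 2
Possible negative real roots: 2, 0

Positive roots: 1; Negative roots: 2 or 0


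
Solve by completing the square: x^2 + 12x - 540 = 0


Start: x^2 + 12x - 540 = 0
Move constant: x^2 + 12x = 540
Half of 12 is 6, squared is 36
Add 36 to both sides: x^2 + 12x + 36 = 576
(x + 6)^2 = 576
x + 6 = ±24
x = -6 + 24 = 18 or x = -6 - 24 = -30

x = -30, x = 18


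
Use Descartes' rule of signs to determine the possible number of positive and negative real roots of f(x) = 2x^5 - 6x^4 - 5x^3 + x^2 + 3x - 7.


Descartes' rule of signs:

For positive roots, count sign changes in f(x) = 2x^5 - 6x^4 - 5x^3 + x^2 + 3x - 7:
Signs of coefficients: +, -, -, +, +, -
Number of sign changes: 3
Possible positive real roots: 3, 1

For negative roots, examine f(-x) = -2x^5 - 6x^4 + 5x^3 + x^2 - 3x - 7:
Signs of coefficients: -, -, +, +, -, -
Number of sign changes: 2
Possible negative real roots: 2, 0

Positive roots: 3 or 1; Negative roots: 2 or 0


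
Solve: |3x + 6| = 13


An absolute value equation |expr| = 13 gives two cases:
Case 1: 3x + 6 = 13
  3x = 7, so x = 7/3
Case 2: 3x + 6 = -13
  3x = -19, so x = -19/3

x = -19/3, x = 7/3


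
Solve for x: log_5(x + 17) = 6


Convert to exponential form: x + 17 = 5^6 = 15625
x = 15625 - 17 = 15608
Check: log_5(15608 + 17) = log_5(15625) = log_5(15625) = 6 ✓

x = 15608


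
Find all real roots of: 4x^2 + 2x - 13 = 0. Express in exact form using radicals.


Using the quadratic formula: x = (-b ± sqrt(b^2 - 4ac)) / (2a)
Here a = 4, b = 2, c = -13
Discriminant = b^2 - 4ac = 2^2 - 4(4)(-13) = 4 + 208 = 212
Since discriminant = 212 > 0, there are two real roots.
x = (-2 ± 2*sqrt(53)) / 8
Simplifying: x = (-1 ± sqrt(53)) / 4
Numerically: x ≈ 1.5700 or x ≈ -2.0700

x = (-1 + sqrt(53)) / 4 or x = (-1 - sqrt(53)) / 4


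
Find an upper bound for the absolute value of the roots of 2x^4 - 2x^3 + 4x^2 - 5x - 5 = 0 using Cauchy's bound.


Cauchy's bound: all roots r satisfy |r| <= 1 + max(|a_i/a_n|) for i = 0,...,n-1
where a_n is the leading coefficient.

Coefficients: [2, -2, 4, -5, -5]
Leading coefficient a_n = 2
Ratios |a_i/a_n|: 1, 2, 5/2, 5/2
Maximum ratio: 5/2
Cauchy's bound: |r| <= 1 + 5/2 = 7/2

Upper bound = 7/2


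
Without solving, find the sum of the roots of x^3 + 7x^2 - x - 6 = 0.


By Vieta's formulas for x^3 + bx^2 + cx + d = 0:
  r1 + r2 + r3 = -b/a = -7
  r1*r2 + r1*r3 + r2*r3 = c/a = -1
  r1*r2*r3 = -d/a = 6


Sum = -7


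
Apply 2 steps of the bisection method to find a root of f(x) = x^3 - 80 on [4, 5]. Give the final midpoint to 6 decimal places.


f(x) = x^3 - 80
f(4) = -16 < 0
f(5) = 45 > 0

Step 1: midpoint = (4.000000 + 5.000000)/2 = 4.500000
  f(4.500000) = 11.125000
  f(mid) > 0, so root is in [4.000000, 4.500000]

Step 2: midpoint = (4.000000 + 4.500000)/2 = 4.250000
  f(4.250000) = -3.234375
  f(mid) < 0, so root is in [4.250000, 4.500000]

midpoint = 4.250000


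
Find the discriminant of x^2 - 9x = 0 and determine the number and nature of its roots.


For ax^2 + bx + c = 0, discriminant D = b^2 - 4ac
Here a = 1, b = -9, c = 0
D = (-9)^2 - 4(1)(0) = 81 - 0 = 81

D = 81 > 0 and is a perfect square (sqrt = 9)
The equation has 2 distinct real rational roots.

Discriminant = 81, 2 distinct real rational roots


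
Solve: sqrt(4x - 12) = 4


Square both sides: 4x - 12 = 4^2 = 16
4x = 16 + 12 = 28
x = 7
Check: sqrt(4*7 - 12) = sqrt(16) = 4 ✓

x = 7


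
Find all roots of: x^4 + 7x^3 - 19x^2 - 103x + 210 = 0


Let p(x) = x^4 + 7x^3 - 19x^2 - 103x + 210. By the rational root theorem (leading coefficient 1), any rational root is an integer divisor of 210: try ±1, ±2, ... in turn.
Test x = 1: value = 96 ≠ 0.
Test x = -1: value = 288 ≠ 0.
Test x = 2: value = 0 ✓, so (x - 2) is a factor.
Synthetic division by (x - 2): bring down 1; 1(2) + 7 = 9; 9(2) - 19 = -1; (-1)(2) - 103 = -105; (-105)(2) + 210 = 0 → quotient x^3 + 9x^2 - x - 105, remainder 0.
Continue with the quotient x^3 + 9x^2 - x - 105 (candidates must divide 105).
Test x = 3: value = 0 ✓, so (x - 3) is a factor.
Synthetic division by (x - 3): bring down 1; 1(3) + 9 = 12; 12(3) - 1 = 35; 35(3) - 105 = 0 → quotient x^2 + 12x + 35, remainder 0.
Solve the quadratic x^2 + 12x + 35 = 0: discriminant = 12^2 - 4(1)(35) = 144 - 140 = 4.
sqrt(4) = 2, so x = (-12 ± 2)/2: x = -5 or x = -7.
Collecting all roots found:

x = -7, x = -5, x = 2, x = 3


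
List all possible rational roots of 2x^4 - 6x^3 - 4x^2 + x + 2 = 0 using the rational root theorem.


Rational root theorem: possible roots are ±p/q where:
  p divides the constant term (2): p ∈ {1, 2}
  q divides the leading coefficient (2): q ∈ {1, 2}

All possible rational roots: -2, -1, -1/2, 1/2, 1, 2

-2, -1, -1/2, 1/2, 1, 2


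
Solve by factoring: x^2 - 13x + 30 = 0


We need two numbers that multiply to 30 and add to -13.
Those numbers are -10 and -3 (since (-10) * (-3) = 30 and (-10) + (-3) = -13).
So x^2 - 13x + 30 = (x - 10)(x - 3) = 0
Setting each factor to zero: x = 10 or x = 3

x = 3, x = 10


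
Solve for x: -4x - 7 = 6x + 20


Starting with: -4x - 7 = 6x + 20
Move all x terms to left: (-4 - 6)x = 20 + 7
Simplify: -10x = 27
Divide both sides by -10: x = -27/10

x = -27/10


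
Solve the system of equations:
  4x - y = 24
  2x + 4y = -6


Using Cramer's rule:
Determinant D = (4)(4) - (2)(-1) = 16 + 2 = 18
Dx = (24)(4) - (-6)(-1) = 96 - 6 = 90
Dy = (4)(-6) - (2)(24) = -24 - 48 = -72
x = Dx/D = 90/18 = 5
y = Dy/D = -72/18 = -4

x = 5, y = -4


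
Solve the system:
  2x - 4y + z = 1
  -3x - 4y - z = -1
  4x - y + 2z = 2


Using Cramer's rule. Expand each determinant along the first row.
D  = 2*[(-4)*2 - (-1)*(-1)] - (-4)*[(-3)*2 - (-1)*4] + 1*[(-3)*(-1) - (-4)*4]
  = 2*(-9) - (-4)*(-2) + 1*(19) = -7
Dx = 1*[(-4)*2 - (-1)*(-1)] - (-4)*[(-1)*2 - (-1)*2] + 1*[(-1)*(-1) - (-4)*2]
  = 1*(-9) - (-4)*(0) + 1*(9) = 0
Dy = 2*[(-1)*2 - (-1)*2] - 1*[(-3)*2 - (-1)*4] + 1*[(-3)*2 - (-1)*4]
  = 2*(0) - 1*(-2) + 1*(-2) = 0
Dz = 2*[(-4)*2 - (-1)*(-1)] - (-4)*[(-3)*2 - (-1)*4] + 1*[(-3)*(-1) - (-4)*4]
  = 2*(-9) - (-4)*(-2) + 1*(19) = -7
x = Dx/D = 0/-7 = 0, y = Dy/D = 0/-7 = 0, z = Dz/D = -7/-7 = 1
Check eq1: (2)(0) + (-4)(0) + (1)(1) = 1 = 1 ✓
Check eq2: (-3)(0) + (-4)(0) + (-1)(1) = -1 = -1 ✓
Check eq3: (4)(0) + (-1)(0) + (2)(1) = 2 = 2 ✓

x = 0, y = 0, z = 1


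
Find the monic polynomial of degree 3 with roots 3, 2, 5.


A monic polynomial with roots 3, 2, 5 is:
p(x) = (x - 3)(x - 2)(x - 5)
After multiplying by (x - 3): x - 3
After multiplying by (x - 2): x^2 - 5x + 6
After multiplying by (x - 5): x^3 - 10x^2 + 31x - 30

x^3 - 10x^2 + 31x - 30


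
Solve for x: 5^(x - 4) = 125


Express both sides with the same base.
125 = 5^3
Since the bases match, equate exponents: x - 4 = 3
So x = 3 - (-4) = 7

x = 7


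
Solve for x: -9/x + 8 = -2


Subtract 8 from both sides: -9/x = -10
Multiply both sides by x: -9 = -10 * x
Divide by -10: x = 9/10

x = 9/10


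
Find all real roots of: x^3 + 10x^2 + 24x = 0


The constant term is 0, so x = 0 is a root. Factor out x:
  x(x^2 + 10x + 24) = 0
Solve the quadratic x^2 + 10x + 24 = 0: discriminant = 10^2 - 4(1)(24) = 100 - 96 = 4.
sqrt(4) = 2, so x = (-10 ± 2)/2: x = -4 or x = -6.

x = -6, x = -4, x = 0


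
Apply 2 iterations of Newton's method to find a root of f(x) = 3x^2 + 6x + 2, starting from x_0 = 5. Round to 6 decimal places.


Newton's method: x_(n+1) = x_n - f(x_n)/f'(x_n)
f(x) = 3x^2 + 6x + 2
f'(x) = 6x + 6

Iteration 1:
  f(5.000000) = 107.000000
  f'(5.000000) = 36.000000
  x_1 = 5.000000 - (107.000000)/(36.000000) = 2.027778

Iteration 2:
  f(2.027778) = 26.502315
  f'(2.027778) = 18.166667
  x_2 = 2.027778 - (26.502315)/(18.166667) = 0.568935

x_2 = 0.568935


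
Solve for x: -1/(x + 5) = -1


Multiply both sides by (x + 5): -1 = -1(x + 5)
Distribute: -1 = -x - 5
-x = -1 + 5 = 4
x = -4

x = -4


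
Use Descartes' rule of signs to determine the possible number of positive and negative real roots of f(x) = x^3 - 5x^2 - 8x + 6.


Descartes' rule of signs:

For positive roots, count sign changes in f(x) = x^3 - 5x^2 - 8x + 6:
Signs of coefficients: +, -, -, +
Number of sign changes: 2
Possible positive real roots: 2, 0

For negative roots, examine f(-x) = -x^3 - 5x^2 + 8x + 6:
Signs of coefficients: -, -, +, +
Number of sign changes: 1
Possible negative real roots: 1

Positive roots: 2 or 0; Negative roots: 1


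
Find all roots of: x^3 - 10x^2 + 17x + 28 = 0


Let p(x) = x^3 - 10x^2 + 17x + 28. By the rational root theorem (leading coefficient 1), any rational root is an integer divisor of 28: try ±1, ±2, ... in turn.
Test x = 1: value = 36 ≠ 0.
Test x = -1: value = 0 ✓, so (x + 1) is a factor.
Synthetic division by (x + 1): bring down 1; 1(-1) - 10 = -11; (-11)(-1) + 17 = 28; 28(-1) + 28 = 0 → quotient x^2 - 11x + 28, remainder 0.
Solve the quadratic x^2 - 11x + 28 = 0: discriminant = (-11)^2 - 4(1)(28) = 121 - 112 = 9.
sqrt(9) = 3, so x = (11 ± 3)/2: x = 7 or x = 4.
Collecting all roots found:

x = -1, x = 4, x = 7


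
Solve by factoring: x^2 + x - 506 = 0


We need two numbers that multiply to -506 and add to 1.
Those numbers are -22 and 23 (since (-22) * 23 = -506 and (-22) + 23 = 1).
So x^2 + x - 506 = (x - 22)(x + 23) = 0
Setting each factor to zero: x = 22 or x = -23

x = -23, x = 22
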